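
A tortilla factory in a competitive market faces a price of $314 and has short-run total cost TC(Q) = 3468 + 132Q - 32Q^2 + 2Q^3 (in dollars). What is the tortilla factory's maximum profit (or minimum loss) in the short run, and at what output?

Profit = -$88 at Q = 13

AVC = 132 - 32Q + 2Q^2 has its minimum $4 at Q = 8; price $314 clears that bar, so the firm operates.
MC = 132 - 64Q + 6Q^2. Setting P = MC and taking the root on the rising branch gives Q* = 13.
TR = 314·13 = 4082. TC = 3468 + 702 = 4170. Profit = 4082 − 4170 = -$88.
That loss of $88 beats the $3468 the firm would lose by shutting down; producing recovers $3380 of fixed cost.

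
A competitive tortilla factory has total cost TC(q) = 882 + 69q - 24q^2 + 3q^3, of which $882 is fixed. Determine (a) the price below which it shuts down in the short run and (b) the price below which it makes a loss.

Shutdown price = $21; break-even price = $174

AVC = 69 - 24q + 3q^2; minimized at q = 4, giving min AVC = $21. That is the shutdown price.
ATC = 882/q + 69 - 24q + 3q^2. Setting dATC/dq = −882/q^2 − 24 + 6q = 0 gives q = 7 (since 6·7^3 − 24·7^2 = 882).
min ATC = 882/7 + 69 − 24·7 + 3·7^2 = $174. That is the break-even price.
For $21 ≤ P < $174 the firm produces at a loss; below $21 it shuts down.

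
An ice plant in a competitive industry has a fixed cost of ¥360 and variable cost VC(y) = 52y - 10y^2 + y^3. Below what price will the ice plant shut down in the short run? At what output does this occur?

¥27 per unit, at y = 5

The shutdown price is the minimum of AVC. VC = 52y - 10y^2 + y^3, so AVC = 52 - 10y + y^2.
At the minimum of AVC, MC = AVC. MC = 52 - 20y + 3y^2; setting MC = AVC gives 2y^2 - 10y = 0, so y = 5. min AVC = 27.
The firm shuts down for any P below ¥27.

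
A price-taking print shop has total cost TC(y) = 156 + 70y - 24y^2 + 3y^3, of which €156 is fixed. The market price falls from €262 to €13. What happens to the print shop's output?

MC = 70 - 48y + 9y^2; the shutdown threshold is min AVC = €22 (at y = 4).
With P = €262 above the shutdown price, P = MC gives y = 8.
At P = €13 < min AVC = €22, price no longer covers variable cost at any output, so the firm shuts down: y = 0.

Output falls from 8 to 0 (the firm shuts down)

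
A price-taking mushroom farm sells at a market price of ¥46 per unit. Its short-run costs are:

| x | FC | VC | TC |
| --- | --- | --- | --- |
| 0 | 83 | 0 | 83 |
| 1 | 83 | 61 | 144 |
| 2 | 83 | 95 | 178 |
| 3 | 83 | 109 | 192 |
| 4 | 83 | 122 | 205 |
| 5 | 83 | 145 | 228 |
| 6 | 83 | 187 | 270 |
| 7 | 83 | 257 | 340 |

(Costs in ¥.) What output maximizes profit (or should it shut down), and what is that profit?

x = 6; profit = ¥6

Profit at each row (π = 46x − TC): x=0: -83; x=1: -98; x=2: -86; x=3: -54; x=4: -21; x=5: 2; x=6: 6; x=7: -18.
Profit is maximized at x = 6. AVC there is 187/6 = ¥31.17 ≤ P, so producing beats shutting down (which would give -¥83).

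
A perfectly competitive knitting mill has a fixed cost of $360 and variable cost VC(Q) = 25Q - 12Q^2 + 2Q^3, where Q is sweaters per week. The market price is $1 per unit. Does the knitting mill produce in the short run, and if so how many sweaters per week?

Strip out fixed cost: VC = 25Q - 12Q^2 + 2Q^3. Then AVC = 25 - 12Q + 2Q^2 and MC = 25 - 24Q + 6Q^2.
AVC is minimized where dAVC/dQ = -12 + 4Q = 0, at Q = 3; min AVC = 25 - 12·3 + 2·3^2 = $7.
P = $1 lies below min AVC = $7; no output level covers variable cost.
Shutting down limits the loss to fixed cost, $360.

Shut down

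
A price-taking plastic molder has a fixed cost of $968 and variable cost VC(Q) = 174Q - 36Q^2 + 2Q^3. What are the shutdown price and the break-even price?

Shutdown price = $12; break-even price = $108

Shutdown price = min AVC. AVC = 174 - 36Q + 2Q^2, with vertex at Q = 9 and minimum $12.
ATC = 968/Q + 174 - 36Q + 2Q^2. Setting dATC/dQ = −968/Q^2 − 36 + 4Q = 0 gives Q = 11 (since 4·11^3 − 36·11^2 = 968).
min ATC = 968/11 + 174 − 36·11 + 2·11^2 = $108. That is the break-even price.
For $12 ≤ P < $108 the firm produces at a loss; below $12 it shuts down.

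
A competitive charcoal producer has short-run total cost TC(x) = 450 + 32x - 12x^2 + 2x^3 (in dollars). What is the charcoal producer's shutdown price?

$14 per unit

The shutdown price is the minimum of AVC. VC = 32x - 12x^2 + 2x^3, so AVC = 32 - 12x + 2x^2.
At the minimum of AVC, MC = AVC. MC = 32 - 24x + 6x^2; setting MC = AVC gives 4x^2 - 12x = 0, so x = 3. min AVC = 14.
So the shutdown price is $14.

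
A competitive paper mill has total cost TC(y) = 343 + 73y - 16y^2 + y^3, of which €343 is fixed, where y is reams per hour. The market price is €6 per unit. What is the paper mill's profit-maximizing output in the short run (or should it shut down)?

Strip out fixed cost: VC = 73y - 16y^2 + y^3. Then AVC = 73 - 16y + y^2 and MC = 73 - 32y + 3y^2.
AVC is minimized where dAVC/dy = -16 + 2y = 0, at y = 8; min AVC = 73 - 16·8 + 8^2 = €9.
P = €6 lies below min AVC = €9; no output level covers variable cost.
Shutting down limits the loss to fixed cost, €343.

Shut down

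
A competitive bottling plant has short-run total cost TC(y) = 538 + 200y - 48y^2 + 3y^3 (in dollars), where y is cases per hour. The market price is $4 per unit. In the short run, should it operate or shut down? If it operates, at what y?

Variable cost is VC = 200y - 48y^2 + 3y^3, so AVC = VC/y = 200 - 48y + 3y^2 and MC = dTC/dy = 200 - 96y + 9y^2.
AVC is minimized where dAVC/dy = -48 + 6y = 0, at y = 8; min AVC = 200 - 48·8 + 3·8^2 = $8.
With P < min AVC ($4 < $8), every unit sold adds to the loss.
Best response: produce nothing and absorb the $538 fixed cost.

Shut down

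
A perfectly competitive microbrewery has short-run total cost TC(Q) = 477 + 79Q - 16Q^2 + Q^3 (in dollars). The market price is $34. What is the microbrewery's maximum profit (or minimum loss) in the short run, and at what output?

AVC = 79 - 16Q + Q^2 has its minimum $15 at Q = 8; price $34 clears that bar, so the firm operates.
With MC = 79 - 32Q + 3Q^2, P = MC on the upward-sloping part at Q* = 9.
TR = 34·9 = 306. TC = 477 + 144 = 621. Profit = 306 − 621 = -$315.
That loss of $315 beats the $477 the firm would lose by shutting down; producing recovers $162 of fixed cost.

Profit = -$315 at Q = 9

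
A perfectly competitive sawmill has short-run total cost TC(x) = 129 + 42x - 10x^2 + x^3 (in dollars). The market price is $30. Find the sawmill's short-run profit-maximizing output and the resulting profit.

Profit = -$57 at x = 6

AVC = 42 - 10x + x^2 has its minimum $17 at x = 5; price $30 clears that bar, so the firm operates.
MC = 42 - 20x + 3x^2. Setting P = MC and taking the root on the rising branch gives x* = 6.
TR = 30·6 = 180. TC = 129 + 108 = 237. Profit = 180 − 237 = -$57.
By producing, the firm covers all variable cost plus $72 of fixed cost; shutting down would lose the full $129.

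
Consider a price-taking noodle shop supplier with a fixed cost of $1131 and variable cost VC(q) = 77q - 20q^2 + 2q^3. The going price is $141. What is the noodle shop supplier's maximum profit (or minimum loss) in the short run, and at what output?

Profit = -$363 at q = 8

AVC = 77 - 20q + 2q^2; min AVC = $27 at q = 5. Since P = $141 ≥ min AVC, the firm produces.
With MC = 77 - 40q + 6q^2, P = MC on the upward-sloping part at q* = 8.
TR = 141·8 = 1128. TC = 1131 + 360 = 1491. Profit = 1128 − 1491 = -$363.
That loss of $363 beats the $1131 the firm would lose by shutting down; producing recovers $768 of fixed cost.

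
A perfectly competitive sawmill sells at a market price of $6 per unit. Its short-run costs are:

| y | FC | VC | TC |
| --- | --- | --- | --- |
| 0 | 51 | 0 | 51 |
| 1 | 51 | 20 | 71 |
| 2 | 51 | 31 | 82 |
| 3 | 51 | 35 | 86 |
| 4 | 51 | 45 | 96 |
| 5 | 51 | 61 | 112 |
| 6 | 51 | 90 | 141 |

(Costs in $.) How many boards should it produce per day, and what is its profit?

y = 0 (shut down); profit = -$51

Profit at each row (π = 6y − TC): y=0: -51; y=1: -65; y=2: -70; y=3: -68; y=4: -72; y=5: -82; y=6: -105.
Profit is highest at y = 0. Equivalently, the lowest AVC in the table is 45/4 ≈ $11.25 at y = 4, and P = $6 falls below it — price never covers variable cost, so the firm shuts down and loses only its fixed cost.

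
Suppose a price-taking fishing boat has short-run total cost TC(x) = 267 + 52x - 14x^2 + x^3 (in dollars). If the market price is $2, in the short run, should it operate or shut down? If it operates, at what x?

Shut down

Variable cost is VC = 52x - 14x^2 + x^3, so AVC = VC/x = 52 - 14x + x^2 and MC = dTC/dx = 52 - 28x + 3x^2.
The AVC parabola has its vertex at x = 14/2 = 7, where AVC = 52 - 14·7 + 7^2 = $3.
Since P = $2 < min AVC = $3, price fails to cover variable cost at any output.
Shutting down limits the loss to fixed cost, $267.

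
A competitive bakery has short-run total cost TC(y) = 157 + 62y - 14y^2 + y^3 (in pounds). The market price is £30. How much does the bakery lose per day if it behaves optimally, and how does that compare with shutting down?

AVC = 62 - 14y + y^2; min AVC = £13 at y = 7. Since P = £30 ≥ min AVC, the firm produces.
MC = 62 - 28y + 3y^2. Setting P = MC and taking the root on the rising branch gives y* = 8.
TR = 30·8 = 240. TC = 157 + 112 = 269. Profit = 240 − 269 = -£29.
That loss of £29 beats the £157 the firm would lose by shutting down; producing recovers £128 of fixed cost.

Profit = -£29 at y = 8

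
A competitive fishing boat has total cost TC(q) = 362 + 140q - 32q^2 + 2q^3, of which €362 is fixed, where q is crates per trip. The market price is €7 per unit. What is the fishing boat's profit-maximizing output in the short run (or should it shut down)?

Shut down

Strip out fixed cost: VC = 140q - 32q^2 + 2q^3. Then AVC = 140 - 32q + 2q^2 and MC = 140 - 64q + 6q^2.
The AVC parabola has its vertex at q = 32/4 = 8, where AVC = 140 - 32·8 + 2·8^2 = €12.
P = €7 lies below min AVC = €12; no output level covers variable cost.
Shutting down limits the loss to fixed cost, €362.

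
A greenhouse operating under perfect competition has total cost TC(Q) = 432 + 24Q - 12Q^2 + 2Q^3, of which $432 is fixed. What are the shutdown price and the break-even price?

Shutdown price = $6; break-even price = $96

Shutdown price = min AVC. AVC = 24 - 12Q + 2Q^2, with vertex at Q = 3 and minimum $6.
ATC = 432/Q + 24 - 12Q + 2Q^2. Setting dATC/dQ = −432/Q^2 − 12 + 4Q = 0 gives Q = 6 (since 4·6^3 − 12·6^2 = 432).
min ATC = 432/6 + 24 − 12·6 + 2·6^2 = $96. That is the break-even price.
Between these two prices the firm operates at a loss; above $96 it earns a profit.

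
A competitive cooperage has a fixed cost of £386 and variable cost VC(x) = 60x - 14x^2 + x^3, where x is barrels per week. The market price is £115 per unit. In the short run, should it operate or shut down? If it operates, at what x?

From TC, MC = TC'(x) = 60 - 28x + 3x^2 and AVC = VC/x = 60 - 14x + x^2.
The AVC parabola has its vertex at x = 14/2 = 7, where AVC = 60 - 14·7 + 7^2 = £11.
Since P = £115 ≥ min AVC = £11, price covers variable cost and the firm should produce.
Solving P = MC: -55 - 28x + 3x^2 = 0 ⇒ x = -5/3 or 11. On the upward-sloping branch, x* = 11.
Check: AVC at x = 11 is £27 ≤ P, so revenue covers variable cost.
Profit = P·x − TC = 115·11 − 683 = £582.

Produce at x = 11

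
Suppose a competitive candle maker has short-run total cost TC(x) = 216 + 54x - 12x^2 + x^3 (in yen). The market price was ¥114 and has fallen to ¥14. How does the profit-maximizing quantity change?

MC = 54 - 24x + 3x^2; the shutdown threshold is min AVC = ¥18 (at x = 6).
At P = ¥114 ≥ min AVC, set P = MC on the rising branch: x = 10.
At P = ¥14 < min AVC = ¥18, price no longer covers variable cost at any output, so the firm shuts down: x = 0.

Output falls from 10 to 0 (the firm shuts down)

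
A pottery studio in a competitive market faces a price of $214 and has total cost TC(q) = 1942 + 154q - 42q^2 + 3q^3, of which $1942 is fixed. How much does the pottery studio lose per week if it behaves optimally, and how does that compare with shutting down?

Profit = -$142 at q = 10

AVC = 154 - 42q + 3q^2; min AVC = $7 at q = 7. Since P = $214 ≥ min AVC, the firm produces.
MC = 154 - 84q + 9q^2. Setting P = MC and taking the root on the rising branch gives q* = 10.
TR = 214·10 = 2140. TC = 1942 + 340 = 2282. Profit = 2140 − 2282 = -$142.
Shutting down would mean losing the fixed cost of $1942, so operating at a loss of $142 is better by $1800.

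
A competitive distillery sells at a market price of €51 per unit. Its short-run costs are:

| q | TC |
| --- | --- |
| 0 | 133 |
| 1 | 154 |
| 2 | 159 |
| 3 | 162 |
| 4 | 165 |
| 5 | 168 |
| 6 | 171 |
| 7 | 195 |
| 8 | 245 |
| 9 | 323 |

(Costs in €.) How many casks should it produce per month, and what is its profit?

q = 8; profit = €163

Compute π = P·q − TC at each output: q=0: -133; q=1: -103; q=2: -57; q=3: -9; q=4: 39; q=5: 87; q=6: 135; q=7: 162; q=8: 163; q=9: 136.
Profit is maximized at q = 8. AVC there is 112/8 = €14 ≤ P, so producing beats shutting down (which would give -€133).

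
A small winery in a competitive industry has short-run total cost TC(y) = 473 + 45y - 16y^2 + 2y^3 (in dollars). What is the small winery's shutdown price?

$13 per unit

Short-run supply begins at min AVC. From VC = 45y - 16y^2 + 2y^3, AVC = 45 - 16y + 2y^2.
At the minimum of AVC, MC = AVC. MC = 45 - 32y + 6y^2; setting MC = AVC gives 4y^2 - 16y = 0, so y = 4. min AVC = 13.
The firm shuts down for any P below $13.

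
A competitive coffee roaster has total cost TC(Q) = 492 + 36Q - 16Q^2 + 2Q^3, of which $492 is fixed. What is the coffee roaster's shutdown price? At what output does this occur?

$4 per unit, at Q = 4

Short-run supply begins at min AVC. From VC = 36Q - 16Q^2 + 2Q^3, AVC = 36 - 16Q + 2Q^2.
At the minimum of AVC, MC = AVC. MC = 36 - 32Q + 6Q^2; setting MC = AVC gives 4Q^2 - 16Q = 0, so Q = 4. min AVC = 4.
The firm shuts down for any P below $4.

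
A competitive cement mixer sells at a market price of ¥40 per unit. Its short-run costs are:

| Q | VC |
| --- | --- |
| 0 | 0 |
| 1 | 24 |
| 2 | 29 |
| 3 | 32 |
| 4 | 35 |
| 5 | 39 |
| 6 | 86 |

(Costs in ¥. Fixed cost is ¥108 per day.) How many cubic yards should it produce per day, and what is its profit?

Q = 5; profit = ¥53

Profit at each row (π = 40Q − TC): Q=0: -108; Q=1: -92; Q=2: -57; Q=3: -20; Q=4: 17; Q=5: 53; Q=6: 46.
Profit is maximized at Q = 5. AVC there is 39/5 = ¥7.80 ≤ P, so producing beats shutting down (which would give -¥108).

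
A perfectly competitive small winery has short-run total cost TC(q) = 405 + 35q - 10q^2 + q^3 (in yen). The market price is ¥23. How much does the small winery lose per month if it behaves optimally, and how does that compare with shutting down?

Profit = -¥333 at q = 6

AVC = 35 - 10q + q^2 has its minimum ¥10 at q = 5; price ¥23 clears that bar, so the firm operates.
MC = 35 - 20q + 3q^2. Setting P = MC and taking the root on the rising branch gives q* = 6.
TR = 23·6 = 138. TC = 405 + 66 = 471. Profit = 138 − 471 = -¥333.
By producing, the firm covers all variable cost plus ¥72 of fixed cost; shutting down would lose the full ¥405.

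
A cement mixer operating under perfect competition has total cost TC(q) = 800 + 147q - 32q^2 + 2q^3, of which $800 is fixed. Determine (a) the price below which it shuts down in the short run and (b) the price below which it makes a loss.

Shutdown price = $19; break-even price = $107

AVC = 147 - 32q + 2q^2; minimized at q = 8, giving min AVC = $19. That is the shutdown price.
ATC = 800/q + 147 - 32q + 2q^2. Setting dATC/dq = −800/q^2 − 32 + 4q = 0 gives q = 10 (since 4·10^3 − 32·10^2 = 800).
min ATC = 800/10 + 147 − 32·10 + 2·10^2 = $107. That is the break-even price.
For $19 ≤ P < $107 the firm produces at a loss; below $19 it shuts down.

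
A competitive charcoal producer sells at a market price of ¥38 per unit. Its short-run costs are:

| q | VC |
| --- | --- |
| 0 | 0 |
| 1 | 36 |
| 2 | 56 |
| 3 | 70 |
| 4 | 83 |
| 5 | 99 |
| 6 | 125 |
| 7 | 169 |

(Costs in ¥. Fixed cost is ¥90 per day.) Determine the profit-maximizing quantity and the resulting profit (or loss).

q = 6; profit = ¥13

Compute π = P·q − TC at each output: q=0: -90; q=1: -88; q=2: -70; q=3: -46; q=4: -21; q=5: 1; q=6: 13; q=7: 7.
Profit is maximized at q = 6. AVC there is 125/6 = ¥20.83 ≤ P, so producing beats shutting down (which would give -¥90).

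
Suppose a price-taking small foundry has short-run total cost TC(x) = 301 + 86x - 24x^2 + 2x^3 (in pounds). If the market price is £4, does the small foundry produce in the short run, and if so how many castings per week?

Strip out fixed cost: VC = 86x - 24x^2 + 2x^3. Then AVC = 86 - 24x + 2x^2 and MC = 86 - 48x + 6x^2.
AVC is minimized where dAVC/dx = -24 + 4x = 0, at x = 6; min AVC = 86 - 24·6 + 2·6^2 = £14.
Since P = £4 < min AVC = £14, price fails to cover variable cost at any output.
The firm minimizes its loss by shutting down and losing only its fixed cost of £301.

Shut down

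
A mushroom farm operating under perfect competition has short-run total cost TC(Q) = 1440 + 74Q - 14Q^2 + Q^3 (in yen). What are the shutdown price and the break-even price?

AVC = 74 - 14Q + Q^2; minimized at Q = 7, giving min AVC = ¥25. That is the shutdown price.
ATC = 1440/Q + 74 - 14Q + Q^2. Setting dATC/dQ = −1440/Q^2 − 14 + 2Q = 0 gives Q = 12 (since 2·12^3 − 14·12^2 = 1440).
min ATC = 1440/12 + 74 − 14·12 + 12^2 = ¥170. That is the break-even price.
For ¥25 ≤ P < ¥170 the firm produces at a loss; below ¥25 it shuts down.

Shutdown price = ¥25; break-even price = ¥170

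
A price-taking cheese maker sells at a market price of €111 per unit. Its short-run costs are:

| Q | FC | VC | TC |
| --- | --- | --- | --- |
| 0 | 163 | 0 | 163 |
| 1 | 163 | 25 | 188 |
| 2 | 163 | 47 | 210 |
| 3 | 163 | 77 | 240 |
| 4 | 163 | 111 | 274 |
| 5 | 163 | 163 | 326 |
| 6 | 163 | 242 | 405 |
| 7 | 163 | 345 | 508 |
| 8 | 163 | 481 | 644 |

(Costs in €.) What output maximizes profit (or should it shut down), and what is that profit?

Tabulate TR − TC: Q=0: -163; Q=1: -77; Q=2: 12; Q=3: 93; Q=4: 170; Q=5: 229; Q=6: 261; Q=7: 269; Q=8: 244.
Profit is maximized at Q = 7. AVC there is 345/7 = €49.29 ≤ P, so producing beats shutting down (which would give -€163).

Q = 7; profit = €269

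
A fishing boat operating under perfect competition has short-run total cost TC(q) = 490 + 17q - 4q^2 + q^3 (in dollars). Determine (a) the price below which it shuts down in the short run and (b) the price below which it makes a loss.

Shutdown price = $13; break-even price = $108

AVC = 17 - 4q + q^2; minimized at q = 2, giving min AVC = $13. That is the shutdown price.
ATC = 490/q + 17 - 4q + q^2. Setting dATC/dq = −490/q^2 − 4 + 2q = 0 gives q = 7 (since 2·7^3 − 4·7^2 = 490).
min ATC = 490/7 + 17 − 4·7 + 7^2 = $108. That is the break-even price.
For $13 ≤ P < $108 the firm produces at a loss; below $13 it shuts down.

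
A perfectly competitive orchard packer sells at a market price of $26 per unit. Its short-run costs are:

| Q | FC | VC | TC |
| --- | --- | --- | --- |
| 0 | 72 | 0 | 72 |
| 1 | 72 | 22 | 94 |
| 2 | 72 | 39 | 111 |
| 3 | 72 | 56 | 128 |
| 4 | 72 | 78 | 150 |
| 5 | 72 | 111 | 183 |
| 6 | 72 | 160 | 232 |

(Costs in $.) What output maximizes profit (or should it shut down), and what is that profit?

Q = 4; profit = -$46

Compute π = P·Q − TC at each output: Q=0: -72; Q=1: -68; Q=2: -59; Q=3: -50; Q=4: -46; Q=5: -53; Q=6: -76.
Profit is maximized at Q = 4. AVC there is 78/4 = $19.50 ≤ P, so producing beats shutting down (which would give -$72).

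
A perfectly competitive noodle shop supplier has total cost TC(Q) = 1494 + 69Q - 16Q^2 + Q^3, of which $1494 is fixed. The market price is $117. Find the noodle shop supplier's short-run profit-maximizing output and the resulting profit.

AVC = 69 - 16Q + Q^2 has its minimum $5 at Q = 8; price $117 clears that bar, so the firm operates.
MC = 69 - 32Q + 3Q^2. Setting P = MC and taking the root on the rising branch gives Q* = 12.
TR = 117·12 = 1404. TC = 1494 + 252 = 1746. Profit = 1404 − 1746 = -$342.
That loss of $342 beats the $1494 the firm would lose by shutting down; producing recovers $1152 of fixed cost.

Profit = -$342 at Q = 12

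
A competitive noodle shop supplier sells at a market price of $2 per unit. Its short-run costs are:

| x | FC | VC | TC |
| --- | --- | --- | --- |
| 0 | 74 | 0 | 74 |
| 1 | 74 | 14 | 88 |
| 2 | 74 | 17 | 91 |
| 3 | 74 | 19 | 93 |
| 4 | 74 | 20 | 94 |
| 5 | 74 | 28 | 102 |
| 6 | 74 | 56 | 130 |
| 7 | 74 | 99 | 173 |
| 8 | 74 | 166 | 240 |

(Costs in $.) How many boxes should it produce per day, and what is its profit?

Tabulate TR − TC: x=0: -74; x=1: -86; x=2: -87; x=3: -87; x=4: -86; x=5: -92; x=6: -118; x=7: -159; x=8: -224.
Profit is highest at x = 0. Equivalently, the lowest AVC in the table is 20/4 ≈ $5 at x = 4, and P = $2 falls below it — price never covers variable cost, so the firm shuts down and loses only its fixed cost.

x = 0 (shut down); profit = -$74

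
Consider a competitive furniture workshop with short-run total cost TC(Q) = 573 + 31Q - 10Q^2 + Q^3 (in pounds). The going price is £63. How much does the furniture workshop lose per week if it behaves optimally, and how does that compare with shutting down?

Profit = -£189 at Q = 8

AVC = 31 - 10Q + Q^2 has its minimum £6 at Q = 5; price £63 clears that bar, so the firm operates.
MC = 31 - 20Q + 3Q^2. Setting P = MC and taking the root on the rising branch gives Q* = 8.
TR = 63·8 = 504. TC = 573 + 120 = 693. Profit = 504 − 693 = -£189.
By producing, the firm covers all variable cost plus £384 of fixed cost; shutting down would lose the full £573.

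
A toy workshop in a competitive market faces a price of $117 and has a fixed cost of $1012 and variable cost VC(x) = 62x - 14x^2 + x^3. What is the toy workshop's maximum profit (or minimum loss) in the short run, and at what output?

Profit = -$44 at x = 11

AVC = 62 - 14x + x^2 has its minimum $13 at x = 7; price $117 clears that bar, so the firm operates.
MC = 62 - 28x + 3x^2. Setting P = MC and taking the root on the rising branch gives x* = 11.
TR = 117·11 = 1287. TC = 1012 + 319 = 1331. Profit = 1287 − 1331 = -$44.
That loss of $44 beats the $1012 the firm would lose by shutting down; producing recovers $968 of fixed cost.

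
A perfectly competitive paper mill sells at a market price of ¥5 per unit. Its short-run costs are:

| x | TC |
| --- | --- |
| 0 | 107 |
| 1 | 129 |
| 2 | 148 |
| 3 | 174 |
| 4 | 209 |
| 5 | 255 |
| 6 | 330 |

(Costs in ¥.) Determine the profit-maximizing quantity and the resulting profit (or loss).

x = 0 (shut down); profit = -¥107

Compute π = P·x − TC at each output: x=0: -107; x=1: -124; x=2: -138; x=3: -159; x=4: -189; x=5: -230; x=6: -300.
Profit is highest at x = 0. Equivalently, the lowest AVC in the table is 41/2 ≈ ¥20.50 at x = 2, and P = ¥5 falls below it — price never covers variable cost, so the firm shuts down and loses only its fixed cost.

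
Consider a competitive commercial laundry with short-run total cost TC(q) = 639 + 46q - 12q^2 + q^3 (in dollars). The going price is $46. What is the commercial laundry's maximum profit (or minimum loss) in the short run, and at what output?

AVC = 46 - 12q + q^2 has its minimum $10 at q = 6; price $46 clears that bar, so the firm operates.
MC = 46 - 24q + 3q^2. Setting P = MC and taking the root on the rising branch gives q* = 8.
TR = 46·8 = 368. TC = 639 + 112 = 751. Profit = 368 − 751 = -$383.
By producing, the firm covers all variable cost plus $256 of fixed cost; shutting down would lose the full $639.

Profit = -$383 at q = 8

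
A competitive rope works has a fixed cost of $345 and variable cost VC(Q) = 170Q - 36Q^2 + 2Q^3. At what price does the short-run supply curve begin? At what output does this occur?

Short-run supply begins at min AVC. From VC = 170Q - 36Q^2 + 2Q^3, AVC = 170 - 36Q + 2Q^2.
dAVC/dQ = -36 + 4Q = 0 gives Q = 9. min AVC = 170 - 36·9 + 2·9^2 = 8.
The firm shuts down for any P below $8.

$8 per unit, at Q = 9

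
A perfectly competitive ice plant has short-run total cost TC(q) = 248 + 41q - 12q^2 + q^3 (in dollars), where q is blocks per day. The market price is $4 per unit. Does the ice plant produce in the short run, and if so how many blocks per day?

Variable cost is VC = 41q - 12q^2 + q^3, so AVC = VC/q = 41 - 12q + q^2 and MC = dTC/dq = 41 - 24q + 3q^2.
AVC hits its minimum where MC = AVC, at q = 6, giving min AVC = 41 - 12·6 + 6^2 = $5.
P = $4 lies below min AVC = $5; no output level covers variable cost.
The firm minimizes its loss by shutting down and losing only its fixed cost of $248.

Shut down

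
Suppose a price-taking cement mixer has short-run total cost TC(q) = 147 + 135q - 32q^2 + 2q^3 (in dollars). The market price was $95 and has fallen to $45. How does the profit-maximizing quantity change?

MC = 135 - 64q + 6q^2; the shutdown threshold is min AVC = $7 (at q = 8).
With P = $95 above the shutdown price, P = MC gives q = 10.
At P = $45 ≥ min AVC, set P = MC: q = 9. The firm stays open but cuts output.

Output falls from 10 to 9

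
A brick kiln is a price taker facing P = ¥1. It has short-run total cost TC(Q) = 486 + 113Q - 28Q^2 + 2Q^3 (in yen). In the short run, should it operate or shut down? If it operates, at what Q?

Variable cost is VC = 113Q - 28Q^2 + 2Q^3, so AVC = VC/Q = 113 - 28Q + 2Q^2 and MC = dTC/dQ = 113 - 56Q + 6Q^2.
AVC is minimized where dAVC/dQ = -28 + 4Q = 0, at Q = 7; min AVC = 113 - 28·7 + 2·7^2 = ¥15.
With P < min AVC (¥1 < ¥15), every unit sold adds to the loss.
Best response: produce nothing and absorb the ¥486 fixed cost.

Shut down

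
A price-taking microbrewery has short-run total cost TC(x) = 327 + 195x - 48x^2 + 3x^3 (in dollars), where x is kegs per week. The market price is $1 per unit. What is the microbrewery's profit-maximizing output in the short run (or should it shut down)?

From TC, MC = TC'(x) = 195 - 96x + 9x^2 and AVC = VC/x = 195 - 48x + 3x^2.
AVC is minimized where dAVC/dx = -48 + 6x = 0, at x = 8; min AVC = 195 - 48·8 + 3·8^2 = $3.
With P < min AVC ($1 < $3), every unit sold adds to the loss.
Shutting down limits the loss to fixed cost, $327.

Shut down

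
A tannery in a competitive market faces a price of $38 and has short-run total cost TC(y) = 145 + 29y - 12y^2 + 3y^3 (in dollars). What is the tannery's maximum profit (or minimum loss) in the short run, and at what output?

AVC = 29 - 12y + 3y^2 has its minimum $17 at y = 2; price $38 clears that bar, so the firm operates.
MC = 29 - 24y + 9y^2. Setting P = MC and taking the root on the rising branch gives y* = 3.
TR = 38·3 = 114. TC = 145 + 60 = 205. Profit = 114 − 205 = -$91.
That loss of $91 beats the $145 the firm would lose by shutting down; producing recovers $54 of fixed cost.

Profit = -$91 at y = 3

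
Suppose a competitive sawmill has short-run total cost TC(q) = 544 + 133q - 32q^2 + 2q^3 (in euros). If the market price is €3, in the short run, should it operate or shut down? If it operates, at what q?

Variable cost is VC = 133q - 32q^2 + 2q^3, so AVC = VC/q = 133 - 32q + 2q^2 and MC = dTC/dq = 133 - 64q + 6q^2.
AVC is minimized where dAVC/dq = -32 + 4q = 0, at q = 8; min AVC = 133 - 32·8 + 2·8^2 = €5.
Since P = €3 < min AVC = €5, price fails to cover variable cost at any output.
Shutting down limits the loss to fixed cost, €544.

Shut down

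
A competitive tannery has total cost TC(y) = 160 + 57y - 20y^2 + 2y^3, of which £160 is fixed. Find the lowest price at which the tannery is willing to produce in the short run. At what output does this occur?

Short-run supply begins at min AVC. From VC = 57y - 20y^2 + 2y^3, AVC = 57 - 20y + 2y^2.
dAVC/dy = -20 + 4y = 0 gives y = 5. min AVC = 57 - 20·5 + 2·5^2 = 7.
So the shutdown price is £7.

£7 per unit, at y = 5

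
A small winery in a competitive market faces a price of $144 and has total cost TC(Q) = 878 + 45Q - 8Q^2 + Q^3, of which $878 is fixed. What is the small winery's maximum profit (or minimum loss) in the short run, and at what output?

AVC = 45 - 8Q + Q^2; min AVC = $29 at Q = 4. Since P = $144 ≥ min AVC, the firm produces.
MC = 45 - 16Q + 3Q^2. Setting P = MC and taking the root on the rising branch gives Q* = 9.
TR = 144·9 = 1296. TC = 878 + 486 = 1364. Profit = 1296 − 1364 = -$68.
That loss of $68 beats the $878 the firm would lose by shutting down; producing recovers $810 of fixed cost.

Profit = -$68 at Q = 9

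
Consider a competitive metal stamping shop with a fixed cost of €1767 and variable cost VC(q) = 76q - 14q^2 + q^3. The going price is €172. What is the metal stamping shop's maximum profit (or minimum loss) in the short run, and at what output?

Profit = -€327 at q = 12

AVC = 76 - 14q + q^2; min AVC = €27 at q = 7. Since P = €172 ≥ min AVC, the firm produces.
MC = 76 - 28q + 3q^2. Setting P = MC and taking the root on the rising branch gives q* = 12.
TR = 172·12 = 2064. TC = 1767 + 624 = 2391. Profit = 2064 − 2391 = -€327.
By producing, the firm covers all variable cost plus €1440 of fixed cost; shutting down would lose the full €1767.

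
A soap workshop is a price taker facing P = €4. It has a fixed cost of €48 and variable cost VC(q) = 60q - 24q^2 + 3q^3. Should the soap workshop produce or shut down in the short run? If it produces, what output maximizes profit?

Variable cost is VC = 60q - 24q^2 + 3q^3, so AVC = VC/q = 60 - 24q + 3q^2 and MC = dTC/dq = 60 - 48q + 9q^2.
AVC hits its minimum where MC = AVC, at q = 4, giving min AVC = 60 - 24·4 + 3·4^2 = €12.
P = €4 lies below min AVC = €12; no output level covers variable cost.
Best response: produce nothing and absorb the €48 fixed cost.

Shut down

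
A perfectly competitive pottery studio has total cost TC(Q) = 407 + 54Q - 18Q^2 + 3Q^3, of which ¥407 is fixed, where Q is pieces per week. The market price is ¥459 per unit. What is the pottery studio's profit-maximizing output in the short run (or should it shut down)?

Variable cost is VC = 54Q - 18Q^2 + 3Q^3, so AVC = VC/Q = 54 - 18Q + 3Q^2 and MC = dTC/dQ = 54 - 36Q + 9Q^2.
AVC hits its minimum where MC = AVC, at Q = 3, giving min AVC = 54 - 18·3 + 3·3^2 = ¥27.
Since P = ¥459 ≥ min AVC = ¥27, price covers variable cost and the firm should produce.
Set P = MC: 459 = 54 - 36Q + 9Q^2 → -405 - 36Q + 9Q^2 = 0. The roots are Q = -5 and Q = 9; the profit-maximizing output is on the rising part of MC, so Q* = 9.
Check: AVC at Q = 9 is ¥135 ≤ P, so revenue covers variable cost.
Profit = P·Q − TC = 459·9 − 1622 = ¥2509.

Produce at Q = 9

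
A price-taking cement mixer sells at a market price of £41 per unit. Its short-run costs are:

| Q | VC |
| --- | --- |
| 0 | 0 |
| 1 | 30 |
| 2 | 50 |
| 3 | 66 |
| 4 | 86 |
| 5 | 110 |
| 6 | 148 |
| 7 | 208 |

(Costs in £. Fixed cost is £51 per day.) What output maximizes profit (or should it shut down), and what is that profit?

Compute π = P·Q − TC at each output: Q=0: -51; Q=1: -40; Q=2: -19; Q=3: 6; Q=4: 27; Q=5: 44; Q=6: 47; Q=7: 28.
Profit is maximized at Q = 6. AVC there is 148/6 = £24.67 ≤ P, so producing beats shutting down (which would give -£51).

Q = 6; profit = £47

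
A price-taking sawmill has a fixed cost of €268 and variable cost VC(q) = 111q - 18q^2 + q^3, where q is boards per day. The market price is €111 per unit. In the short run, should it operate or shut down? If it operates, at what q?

Produce at q = 12

From TC, MC = TC'(q) = 111 - 36q + 3q^2 and AVC = VC/q = 111 - 18q + q^2.
AVC is minimized where dAVC/dq = -18 + 2q = 0, at q = 9; min AVC = 111 - 18·9 + 9^2 = €30.
Because €111 ≥ €30, revenue can cover variable cost; the firm operates.
P = MC gives -36q + 3q^2 = 0, with roots 0 and 12. Take the larger (rising MC): q* = 12.
Check: AVC at q = 12 is €39 ≤ P, so revenue covers variable cost.
Profit = P·q − TC = 111·12 − 736 = €596.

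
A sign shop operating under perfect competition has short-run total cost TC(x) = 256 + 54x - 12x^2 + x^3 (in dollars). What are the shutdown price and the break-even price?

Shutdown price = $18; break-even price = $54

Shutdown price = min AVC. AVC = 54 - 12x + x^2, with vertex at x = 6 and minimum $18.
ATC = 256/x + 54 - 12x + x^2. Setting dATC/dx = −256/x^2 − 12 + 2x = 0 gives x = 8 (since 2·8^3 − 12·8^2 = 256).
min ATC = 256/8 + 54 − 12·8 + 8^2 = $54. That is the break-even price.
Between these two prices the firm operates at a loss; above $54 it earns a profit.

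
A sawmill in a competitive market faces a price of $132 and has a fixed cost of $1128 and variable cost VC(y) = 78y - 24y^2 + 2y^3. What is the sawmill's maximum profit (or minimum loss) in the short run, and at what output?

Profit = -$156 at y = 9

AVC = 78 - 24y + 2y^2; min AVC = $6 at y = 6. Since P = $132 ≥ min AVC, the firm produces.
With MC = 78 - 48y + 6y^2, P = MC on the upward-sloping part at y* = 9.
TR = 132·9 = 1188. TC = 1128 + 216 = 1344. Profit = 1188 − 1344 = -$156.
Shutting down would mean losing the fixed cost of $1128, so operating at a loss of $156 is better by $972.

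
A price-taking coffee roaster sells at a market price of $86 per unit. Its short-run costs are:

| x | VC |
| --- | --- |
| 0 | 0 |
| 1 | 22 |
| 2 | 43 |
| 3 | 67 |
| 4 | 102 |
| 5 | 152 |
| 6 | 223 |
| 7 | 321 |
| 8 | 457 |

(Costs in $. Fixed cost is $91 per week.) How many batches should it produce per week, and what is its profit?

x = 6; profit = $202

Tabulate TR − TC: x=0: -91; x=1: -27; x=2: 38; x=3: 100; x=4: 151; x=5: 187; x=6: 202; x=7: 190; x=8: 140.
Profit is maximized at x = 6. AVC there is 223/6 = $37.17 ≤ P, so producing beats shutting down (which would give -$91).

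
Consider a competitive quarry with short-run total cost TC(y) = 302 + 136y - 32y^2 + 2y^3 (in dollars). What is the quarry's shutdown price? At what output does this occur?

$8 per unit, at y = 8

The firm shuts down when price falls below the minimum of average variable cost. AVC = VC/y = 136 - 32y + 2y^2.
dAVC/dy = -32 + 4y = 0 gives y = 8. min AVC = 136 - 32·8 + 2·8^2 = 8.
The firm shuts down for any P below $8.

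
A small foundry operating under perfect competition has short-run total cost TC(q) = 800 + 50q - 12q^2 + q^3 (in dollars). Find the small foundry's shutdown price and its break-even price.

Shutdown price = min AVC. AVC = 50 - 12q + q^2, with vertex at q = 6 and minimum $14.
ATC = 800/q + 50 - 12q + q^2. Setting dATC/dq = −800/q^2 − 12 + 2q = 0 gives q = 10 (since 2·10^3 − 12·10^2 = 800).
min ATC = 800/10 + 50 − 12·10 + 10^2 = $110. That is the break-even price.
For $14 ≤ P < $110 the firm produces at a loss; below $14 it shuts down.

Shutdown price = $14; break-even price = $110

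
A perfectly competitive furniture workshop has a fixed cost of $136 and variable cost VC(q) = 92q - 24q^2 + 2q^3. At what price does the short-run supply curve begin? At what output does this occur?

$20 per unit, at q = 6

Short-run supply begins at min AVC. From VC = 92q - 24q^2 + 2q^3, AVC = 92 - 24q + 2q^2.
At the minimum of AVC, MC = AVC. MC = 92 - 48q + 6q^2; setting MC = AVC gives 4q^2 - 24q = 0, so q = 6. min AVC = 20.
So the shutdown price is $20.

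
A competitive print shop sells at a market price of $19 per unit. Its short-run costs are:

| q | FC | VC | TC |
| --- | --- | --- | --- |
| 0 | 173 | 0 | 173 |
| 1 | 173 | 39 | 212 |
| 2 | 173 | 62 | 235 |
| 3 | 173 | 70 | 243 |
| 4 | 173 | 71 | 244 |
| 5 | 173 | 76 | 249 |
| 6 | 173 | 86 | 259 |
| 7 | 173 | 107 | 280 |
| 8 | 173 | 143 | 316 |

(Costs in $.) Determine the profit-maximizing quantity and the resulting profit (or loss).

q = 6; profit = -$145

Tabulate TR − TC: q=0: -173; q=1: -193; q=2: -197; q=3: -186; q=4: -168; q=5: -154; q=6: -145; q=7: -147; q=8: -164.
Profit is maximized at q = 6. AVC there is 86/6 = $14.33 ≤ P, so producing beats shutting down (which would give -$173).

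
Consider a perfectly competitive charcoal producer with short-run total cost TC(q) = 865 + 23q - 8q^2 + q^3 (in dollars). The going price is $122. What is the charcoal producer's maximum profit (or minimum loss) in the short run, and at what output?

Profit = -$55 at q = 9

AVC = 23 - 8q + q^2 has its minimum $7 at q = 4; price $122 clears that bar, so the firm operates.
With MC = 23 - 16q + 3q^2, P = MC on the upward-sloping part at q* = 9.
TR = 122·9 = 1098. TC = 865 + 288 = 1153. Profit = 1098 − 1153 = -$55.
By producing, the firm covers all variable cost plus $810 of fixed cost; shutting down would lose the full $865.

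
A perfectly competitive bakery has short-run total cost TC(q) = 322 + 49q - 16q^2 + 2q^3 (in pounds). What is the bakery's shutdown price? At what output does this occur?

£17 per unit, at q = 4

The firm shuts down when price falls below the minimum of average variable cost. AVC = VC/q = 49 - 16q + 2q^2.
At the minimum of AVC, MC = AVC. MC = 49 - 32q + 6q^2; setting MC = AVC gives 4q^2 - 16q = 0, so q = 4. min AVC = 17.
For P < £17 the firm produces nothing.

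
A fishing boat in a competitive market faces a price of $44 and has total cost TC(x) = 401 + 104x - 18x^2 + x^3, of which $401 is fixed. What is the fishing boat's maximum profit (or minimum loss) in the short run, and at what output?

Profit = -$201 at x = 10

AVC = 104 - 18x + x^2 has its minimum $23 at x = 9; price $44 clears that bar, so the firm operates.
With MC = 104 - 36x + 3x^2, P = MC on the upward-sloping part at x* = 10.
TR = 44·10 = 440. TC = 401 + 240 = 641. Profit = 440 − 641 = -$201.
That loss of $201 beats the $401 the firm would lose by shutting down; producing recovers $200 of fixed cost.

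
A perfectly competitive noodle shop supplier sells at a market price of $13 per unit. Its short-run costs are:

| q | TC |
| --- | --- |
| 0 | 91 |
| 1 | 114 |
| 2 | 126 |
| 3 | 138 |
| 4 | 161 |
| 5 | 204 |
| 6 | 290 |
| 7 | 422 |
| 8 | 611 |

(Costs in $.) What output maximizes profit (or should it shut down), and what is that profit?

q = 0 (shut down); profit = -$91

Compute π = P·q − TC at each output: q=0: -91; q=1: -101; q=2: -100; q=3: -99; q=4: -109; q=5: -139; q=6: -212; q=7: -331; q=8: -507.
Profit is highest at q = 0. Equivalently, the lowest AVC in the table is 47/3 ≈ $15.67 at q = 3, and P = $13 falls below it — price never covers variable cost, so the firm shuts down and loses only its fixed cost.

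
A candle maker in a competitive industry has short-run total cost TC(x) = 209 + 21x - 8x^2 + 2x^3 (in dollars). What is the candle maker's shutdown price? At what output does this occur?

$13 per unit, at x = 2

Short-run supply begins at min AVC. From VC = 21x - 8x^2 + 2x^3, AVC = 21 - 8x + 2x^2.
At the minimum of AVC, MC = AVC. MC = 21 - 16x + 6x^2; setting MC = AVC gives 4x^2 - 8x = 0, so x = 2. min AVC = 13.
The firm shuts down for any P below $13.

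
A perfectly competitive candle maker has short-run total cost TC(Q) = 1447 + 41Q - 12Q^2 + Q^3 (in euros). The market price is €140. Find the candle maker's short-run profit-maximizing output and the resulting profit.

Profit = -€237 at Q = 11

AVC = 41 - 12Q + Q^2 has its minimum €5 at Q = 6; price €140 clears that bar, so the firm operates.
MC = 41 - 24Q + 3Q^2. Setting P = MC and taking the root on the rising branch gives Q* = 11.
TR = 140·11 = 1540. TC = 1447 + 330 = 1777. Profit = 1540 − 1777 = -€237.
Shutting down would mean losing the fixed cost of €1447, so operating at a loss of €237 is better by €1210.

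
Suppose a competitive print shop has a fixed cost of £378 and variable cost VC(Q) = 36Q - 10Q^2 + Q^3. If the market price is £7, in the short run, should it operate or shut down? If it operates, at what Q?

Shut down

Variable cost is VC = 36Q - 10Q^2 + Q^3, so AVC = VC/Q = 36 - 10Q + Q^2 and MC = dTC/dQ = 36 - 20Q + 3Q^2.
AVC is minimized where dAVC/dQ = -10 + 2Q = 0, at Q = 5; min AVC = 36 - 10·5 + 5^2 = £11.
With P < min AVC (£7 < £11), every unit sold adds to the loss.
Shutting down limits the loss to fixed cost, £378.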